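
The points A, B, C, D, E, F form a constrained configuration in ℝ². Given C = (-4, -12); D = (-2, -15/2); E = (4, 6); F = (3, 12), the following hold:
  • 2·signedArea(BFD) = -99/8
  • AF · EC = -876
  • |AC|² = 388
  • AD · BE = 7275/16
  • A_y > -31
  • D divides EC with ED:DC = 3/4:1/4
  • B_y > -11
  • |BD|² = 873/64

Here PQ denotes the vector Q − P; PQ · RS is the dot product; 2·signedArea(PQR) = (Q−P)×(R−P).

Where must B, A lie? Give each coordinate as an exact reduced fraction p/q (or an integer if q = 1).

A = (-12, -30)
B = (-7/2, -87/8)

1. A_x = -12  [line 8·x + 18·y + 636 = 0 ∩ |AC|² = 388]
2. A_y = -30  [line 8·x + 18·y + 636 = 0 ∩ |AC|² = 388]
   → A = (-12, -30)
3. B_x = -7/2  [2·signedArea(BFD) = -99/8 ∩ AD · BE = 7275/16]
4. B_y = -87/8  [2·signedArea(BFD) = -99/8 ∩ AD · BE = 7275/16]
   → B = (-7/2, -87/8)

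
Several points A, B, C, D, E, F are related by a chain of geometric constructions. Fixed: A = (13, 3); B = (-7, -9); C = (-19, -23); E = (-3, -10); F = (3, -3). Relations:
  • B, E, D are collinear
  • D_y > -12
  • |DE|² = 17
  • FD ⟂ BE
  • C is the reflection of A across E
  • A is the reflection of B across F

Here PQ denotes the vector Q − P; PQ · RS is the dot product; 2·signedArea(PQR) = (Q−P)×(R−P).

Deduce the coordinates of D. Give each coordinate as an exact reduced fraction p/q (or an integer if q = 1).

D = (1, -11)

1. D_x = 1  [B, E, D are collinear ∩ FD ⟂ BE]
2. D_y = -11  [B, E, D are collinear ∩ FD ⟂ BE]
   → D = (1, -11)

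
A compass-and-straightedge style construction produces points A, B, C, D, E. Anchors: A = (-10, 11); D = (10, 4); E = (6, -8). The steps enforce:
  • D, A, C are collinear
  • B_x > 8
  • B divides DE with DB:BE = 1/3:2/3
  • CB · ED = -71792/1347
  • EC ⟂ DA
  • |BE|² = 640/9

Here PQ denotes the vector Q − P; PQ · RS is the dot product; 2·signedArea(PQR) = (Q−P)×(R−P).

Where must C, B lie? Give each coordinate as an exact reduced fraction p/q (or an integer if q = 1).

B = (26/3, 0)
C = (4570/449, 1768/449)

1. C_x = 4570/449  [D, A, C are collinear ∩ EC ⟂ DA]
2. C_y = 1768/449  [D, A, C are collinear ∩ EC ⟂ DA]
   → C = (4570/449, 1768/449)
3. B_x = 26/3  [B divides DE with DB:BE = 1/3:2/3]
4. B_y = 0  [B divides DE with DB:BE = 1/3:2/3]
   → B = (26/3, 0)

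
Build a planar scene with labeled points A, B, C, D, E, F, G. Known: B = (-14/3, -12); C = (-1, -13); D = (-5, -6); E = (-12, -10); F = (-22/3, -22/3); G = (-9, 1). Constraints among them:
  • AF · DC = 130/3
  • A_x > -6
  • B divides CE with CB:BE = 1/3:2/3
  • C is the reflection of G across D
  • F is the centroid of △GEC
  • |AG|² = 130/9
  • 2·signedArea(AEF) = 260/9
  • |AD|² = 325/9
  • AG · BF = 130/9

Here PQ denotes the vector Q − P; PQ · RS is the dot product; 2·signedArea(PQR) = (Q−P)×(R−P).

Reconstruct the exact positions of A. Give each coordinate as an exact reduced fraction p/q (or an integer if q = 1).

1. A_x = -16/3  [line 8/3·x + -14/3·y + 128/9 = 0 ∩ |AG|² = 130/9]
2. A_y = 0  [line 8/3·x + -14/3·y + 128/9 = 0 ∩ |AG|² = 130/9]
   → A = (-16/3, 0)

A = (-16/3, 0)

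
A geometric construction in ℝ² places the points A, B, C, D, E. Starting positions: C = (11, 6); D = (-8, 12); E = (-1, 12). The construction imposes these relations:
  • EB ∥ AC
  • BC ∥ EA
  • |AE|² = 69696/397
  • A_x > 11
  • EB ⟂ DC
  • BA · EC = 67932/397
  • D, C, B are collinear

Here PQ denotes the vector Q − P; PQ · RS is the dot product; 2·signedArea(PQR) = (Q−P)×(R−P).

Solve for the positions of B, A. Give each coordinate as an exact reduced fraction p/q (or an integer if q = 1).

1. B_x = -649/397  [D, C, B are collinear ∩ EB ⟂ DC]
2. B_y = 3966/397  [D, C, B are collinear ∩ EB ⟂ DC]
   → B = (-649/397, 3966/397)
3. A_x = 4619/397  [EB ∥ AC ∩ BC ∥ EA]
4. A_y = 3180/397  [EB ∥ AC ∩ BC ∥ EA]
   → A = (4619/397, 3180/397)

A = (4619/397, 3180/397)
B = (-649/397, 3966/397)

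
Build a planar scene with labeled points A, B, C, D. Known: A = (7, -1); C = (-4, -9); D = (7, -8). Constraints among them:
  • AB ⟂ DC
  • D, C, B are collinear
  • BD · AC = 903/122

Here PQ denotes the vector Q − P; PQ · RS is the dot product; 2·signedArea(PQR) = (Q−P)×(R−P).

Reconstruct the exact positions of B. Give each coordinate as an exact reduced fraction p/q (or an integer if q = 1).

1. B_x = 931/122  [D, C, B are collinear ∩ AB ⟂ DC]
2. B_y = -969/122  [D, C, B are collinear ∩ AB ⟂ DC]
   → B = (931/122, -969/122)

B = (931/122, -969/122)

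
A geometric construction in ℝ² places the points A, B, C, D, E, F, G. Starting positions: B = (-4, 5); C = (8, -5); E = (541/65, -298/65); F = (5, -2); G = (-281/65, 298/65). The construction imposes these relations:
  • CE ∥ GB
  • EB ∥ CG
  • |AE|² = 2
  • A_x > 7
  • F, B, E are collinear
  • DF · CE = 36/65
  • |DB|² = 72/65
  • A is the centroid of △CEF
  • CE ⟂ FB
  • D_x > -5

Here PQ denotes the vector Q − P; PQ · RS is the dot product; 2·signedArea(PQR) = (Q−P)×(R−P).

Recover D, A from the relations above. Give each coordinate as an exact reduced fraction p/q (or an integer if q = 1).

1. D_x = -302/65  [line -21/65·x + -27/65·y + 3/13 = 0 ∩ |DB|² = 72/65]
2. D_y = 271/65  [line -21/65·x + -27/65·y + 3/13 = 0 ∩ |DB|² = 72/65]
   → D = (-302/65, 271/65)
3. A_x = 462/65  [A is the centroid of △CEF]
4. A_y = -251/65  [A is the centroid of △CEF]
   → A = (462/65, -251/65)

A = (462/65, -251/65)
D = (-302/65, 271/65)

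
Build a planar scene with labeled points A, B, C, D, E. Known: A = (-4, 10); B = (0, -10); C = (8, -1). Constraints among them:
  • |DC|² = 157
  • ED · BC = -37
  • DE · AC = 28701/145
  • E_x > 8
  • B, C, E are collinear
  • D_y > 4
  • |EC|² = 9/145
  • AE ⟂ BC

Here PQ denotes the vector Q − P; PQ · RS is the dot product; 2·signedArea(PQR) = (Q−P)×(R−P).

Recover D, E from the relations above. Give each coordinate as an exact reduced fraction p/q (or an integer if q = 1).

1. E_x = 1184/145  [B, C, E are collinear ∩ AE ⟂ BC]
2. E_y = -118/145  [B, C, E are collinear ∩ AE ⟂ BC]
   → E = (1184/145, -118/145)
3. D_x = -3  [DE · AC = 28701/145 ∩ ED · BC = -37]
4. D_y = 5  [DE · AC = 28701/145 ∩ ED · BC = -37]
   → D = (-3, 5)

D = (-3, 5)
E = (1184/145, -118/145)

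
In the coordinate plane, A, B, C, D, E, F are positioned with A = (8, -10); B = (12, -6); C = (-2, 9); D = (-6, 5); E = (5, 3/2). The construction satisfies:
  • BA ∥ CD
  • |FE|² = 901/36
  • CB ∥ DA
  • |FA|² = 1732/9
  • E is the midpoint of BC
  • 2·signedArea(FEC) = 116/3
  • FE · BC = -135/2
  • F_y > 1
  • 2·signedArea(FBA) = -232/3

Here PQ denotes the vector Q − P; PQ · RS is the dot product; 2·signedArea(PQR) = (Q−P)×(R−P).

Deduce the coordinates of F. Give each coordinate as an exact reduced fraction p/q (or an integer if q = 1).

1. F_x = 0  [FE · BC = -135/2 ∩ 2·signedArea(FBA) = -232/3]
2. F_y = 4/3  [FE · BC = -135/2 ∩ 2·signedArea(FBA) = -232/3]
   → F = (0, 4/3)

F = (0, 4/3)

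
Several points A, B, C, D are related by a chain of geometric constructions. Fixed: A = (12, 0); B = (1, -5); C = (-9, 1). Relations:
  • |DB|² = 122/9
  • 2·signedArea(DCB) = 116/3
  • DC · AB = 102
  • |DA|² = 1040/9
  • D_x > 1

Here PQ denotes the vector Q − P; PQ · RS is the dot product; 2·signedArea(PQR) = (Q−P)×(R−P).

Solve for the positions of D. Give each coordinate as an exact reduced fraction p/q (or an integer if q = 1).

D = (4/3, -4/3)

1. D_x = 4/3  [2·signedArea(DCB) = 116/3 ∩ DC · AB = 102]
2. D_y = -4/3  [2·signedArea(DCB) = 116/3 ∩ DC · AB = 102]
   → D = (4/3, -4/3)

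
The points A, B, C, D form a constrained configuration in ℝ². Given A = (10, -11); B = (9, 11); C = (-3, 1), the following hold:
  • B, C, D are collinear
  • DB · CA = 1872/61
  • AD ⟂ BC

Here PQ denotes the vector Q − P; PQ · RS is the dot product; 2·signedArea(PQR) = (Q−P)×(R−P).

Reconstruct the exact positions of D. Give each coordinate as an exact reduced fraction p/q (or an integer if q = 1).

D = (-75/61, 151/61)

1. D_x = -75/61  [B, C, D are collinear ∩ AD ⟂ BC]
2. D_y = 151/61  [B, C, D are collinear ∩ AD ⟂ BC]
   → D = (-75/61, 151/61)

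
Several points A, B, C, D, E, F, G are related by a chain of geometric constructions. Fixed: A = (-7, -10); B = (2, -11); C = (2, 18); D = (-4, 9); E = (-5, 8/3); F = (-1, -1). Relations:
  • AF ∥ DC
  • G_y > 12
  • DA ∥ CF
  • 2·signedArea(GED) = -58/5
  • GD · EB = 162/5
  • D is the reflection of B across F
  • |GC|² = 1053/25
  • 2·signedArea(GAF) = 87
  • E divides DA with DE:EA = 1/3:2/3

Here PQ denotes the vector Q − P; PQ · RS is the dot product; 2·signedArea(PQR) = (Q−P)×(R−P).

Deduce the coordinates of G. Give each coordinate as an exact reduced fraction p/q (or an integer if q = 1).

1. G_x = -8/5  [2·signedArea(GED) = -58/5 ∩ GD · EB = 162/5]
2. G_y = 63/5  [2·signedArea(GED) = -58/5 ∩ GD · EB = 162/5]
   → G = (-8/5, 63/5)

G = (-8/5, 63/5)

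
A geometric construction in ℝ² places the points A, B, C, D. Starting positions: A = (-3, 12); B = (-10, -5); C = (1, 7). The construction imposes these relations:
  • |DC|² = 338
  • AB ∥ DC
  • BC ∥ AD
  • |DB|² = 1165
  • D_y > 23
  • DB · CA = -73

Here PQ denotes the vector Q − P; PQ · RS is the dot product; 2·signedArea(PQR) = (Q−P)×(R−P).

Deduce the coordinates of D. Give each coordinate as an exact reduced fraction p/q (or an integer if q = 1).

D = (8, 24)

1. D_x = 8  [AB ∥ DC ∩ BC ∥ AD]
2. D_y = 24  [AB ∥ DC ∩ BC ∥ AD]
   → D = (8, 24)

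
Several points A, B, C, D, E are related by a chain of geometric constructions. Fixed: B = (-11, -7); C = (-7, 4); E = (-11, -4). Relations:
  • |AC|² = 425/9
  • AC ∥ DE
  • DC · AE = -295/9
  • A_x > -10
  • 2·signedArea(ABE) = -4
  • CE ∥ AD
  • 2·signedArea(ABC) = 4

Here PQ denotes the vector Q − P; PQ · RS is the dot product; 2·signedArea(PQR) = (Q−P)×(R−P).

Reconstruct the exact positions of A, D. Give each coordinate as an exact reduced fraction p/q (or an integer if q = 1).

1. A_x = -29/3  [2·signedArea(ABC) = 4 ∩ 2·signedArea(ABE) = -4]
2. A_y = -7/3  [2·signedArea(ABC) = 4 ∩ 2·signedArea(ABE) = -4]
   → A = (-29/3, -7/3)
3. D_x = -41/3  [AC ∥ DE ∩ CE ∥ AD]
4. D_y = -31/3  [AC ∥ DE ∩ CE ∥ AD]
   → D = (-41/3, -31/3)

A = (-29/3, -7/3)
D = (-41/3, -31/3)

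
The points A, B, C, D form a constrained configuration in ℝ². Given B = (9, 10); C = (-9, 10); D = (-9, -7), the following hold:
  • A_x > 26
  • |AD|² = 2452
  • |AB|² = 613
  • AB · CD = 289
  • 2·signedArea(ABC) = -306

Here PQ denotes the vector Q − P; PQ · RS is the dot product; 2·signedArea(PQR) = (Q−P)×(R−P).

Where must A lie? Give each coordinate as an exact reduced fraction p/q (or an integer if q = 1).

1. A_y = 27  [2·signedArea(ABC) = -306]
2. A_x = 27  [|AD|² = 2452]
   → A = (27, 27)

A = (27, 27)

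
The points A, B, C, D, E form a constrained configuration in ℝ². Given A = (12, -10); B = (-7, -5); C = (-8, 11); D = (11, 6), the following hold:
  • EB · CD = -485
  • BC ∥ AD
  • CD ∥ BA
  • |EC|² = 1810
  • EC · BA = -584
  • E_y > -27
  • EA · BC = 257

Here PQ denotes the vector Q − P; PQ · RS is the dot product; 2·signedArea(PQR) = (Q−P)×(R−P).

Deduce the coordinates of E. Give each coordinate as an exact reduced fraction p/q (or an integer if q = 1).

1. E_x = 13  [EC · BA = -584 ∩ EA · BC = 257]
2. E_y = -26  [EC · BA = -584 ∩ EA · BC = 257]
   → E = (13, -26)

E = (13, -26)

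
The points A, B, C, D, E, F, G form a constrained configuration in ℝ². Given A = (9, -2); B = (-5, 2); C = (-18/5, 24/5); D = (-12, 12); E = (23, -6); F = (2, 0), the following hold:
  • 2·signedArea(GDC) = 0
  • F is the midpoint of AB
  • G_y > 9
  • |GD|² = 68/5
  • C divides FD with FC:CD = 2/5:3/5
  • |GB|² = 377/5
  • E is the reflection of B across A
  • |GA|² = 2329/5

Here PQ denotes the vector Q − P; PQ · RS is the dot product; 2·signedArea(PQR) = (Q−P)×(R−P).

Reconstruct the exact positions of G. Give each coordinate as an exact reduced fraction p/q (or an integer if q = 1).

G = (-46/5, 48/5)

1. G_x = -46/5  [line 36/5·x + 42/5·y + -72/5 = 0 ∩ |GB|² = 377/5]
2. G_y = 48/5  [line 36/5·x + 42/5·y + -72/5 = 0 ∩ |GB|² = 377/5]
   → G = (-46/5, 48/5)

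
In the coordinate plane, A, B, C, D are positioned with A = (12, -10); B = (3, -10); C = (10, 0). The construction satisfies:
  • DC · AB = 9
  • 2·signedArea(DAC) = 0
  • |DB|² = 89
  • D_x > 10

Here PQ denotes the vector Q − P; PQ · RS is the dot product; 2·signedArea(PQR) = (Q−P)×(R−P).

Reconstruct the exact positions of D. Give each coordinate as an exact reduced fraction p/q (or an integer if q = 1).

1. D_x = 11  [2·signedArea(DAC) = 0 ∩ DC · AB = 9]
2. D_y = -5  [2·signedArea(DAC) = 0 ∩ DC · AB = 9]
   → D = (11, -5)

D = (11, -5)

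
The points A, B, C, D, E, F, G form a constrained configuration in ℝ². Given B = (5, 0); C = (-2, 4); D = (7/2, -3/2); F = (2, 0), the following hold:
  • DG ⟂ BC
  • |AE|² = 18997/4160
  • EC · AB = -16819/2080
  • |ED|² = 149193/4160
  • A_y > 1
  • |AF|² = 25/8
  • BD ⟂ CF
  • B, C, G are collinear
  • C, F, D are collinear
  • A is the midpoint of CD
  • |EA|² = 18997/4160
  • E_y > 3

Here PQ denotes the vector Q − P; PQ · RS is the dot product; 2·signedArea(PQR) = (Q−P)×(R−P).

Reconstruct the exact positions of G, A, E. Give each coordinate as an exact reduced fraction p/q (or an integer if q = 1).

A = (3/4, 5/4)
E = (-193/520, 399/130)
G = (587/130, 18/65)

1. G_x = 587/130  [B, C, G are collinear ∩ DG ⟂ BC]
2. G_y = 18/65  [B, C, G are collinear ∩ DG ⟂ BC]
   → G = (587/130, 18/65)
3. A_x = 3/4  [A is the midpoint of CD]
4. A_y = 5/4  [A is the midpoint of CD]
   → A = (3/4, 5/4)
5. E_x = -193/520  [line -17/4·x + 5/4·y + -11261/2080 = 0 ∩ |EA|² = 18997/4160]
6. E_y = 399/130  [line -17/4·x + 5/4·y + -11261/2080 = 0 ∩ |EA|² = 18997/4160]
   → E = (-193/520, 399/130)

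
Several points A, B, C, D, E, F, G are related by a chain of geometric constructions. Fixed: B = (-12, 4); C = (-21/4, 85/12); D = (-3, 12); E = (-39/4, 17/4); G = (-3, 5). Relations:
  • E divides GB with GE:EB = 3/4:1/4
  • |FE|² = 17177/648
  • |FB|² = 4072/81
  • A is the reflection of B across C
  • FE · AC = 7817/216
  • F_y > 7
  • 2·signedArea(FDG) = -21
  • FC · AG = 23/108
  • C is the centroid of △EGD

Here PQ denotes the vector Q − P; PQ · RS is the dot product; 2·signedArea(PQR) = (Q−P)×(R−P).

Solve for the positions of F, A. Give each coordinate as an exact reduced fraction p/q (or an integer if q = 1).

A = (3/2, 61/6)
F = (-6, 70/9)

1. F_x = -6  [2·signedArea(FDG) = -21]
2. F_y = 70/9  [|FB|² = 4072/81]
   → F = (-6, 70/9)
3. A_x = 3/2  [FC · AG = 23/108 ∩ A is the reflection of B across C]
4. A_y = 61/6  [FC · AG = 23/108 ∩ A is the reflection of B across C]
   → A = (3/2, 61/6)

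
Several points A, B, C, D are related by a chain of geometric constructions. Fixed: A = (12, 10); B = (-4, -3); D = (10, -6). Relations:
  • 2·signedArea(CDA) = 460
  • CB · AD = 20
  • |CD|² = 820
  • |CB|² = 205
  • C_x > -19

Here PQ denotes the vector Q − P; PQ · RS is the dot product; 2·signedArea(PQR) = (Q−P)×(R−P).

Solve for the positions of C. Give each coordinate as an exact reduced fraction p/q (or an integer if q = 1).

C = (-18, 0)

1. C_x = -18  [2·signedArea(CDA) = 460 ∩ CB · AD = 20]
2. C_y = 0  [2·signedArea(CDA) = 460 ∩ CB · AD = 20]
   → C = (-18, 0)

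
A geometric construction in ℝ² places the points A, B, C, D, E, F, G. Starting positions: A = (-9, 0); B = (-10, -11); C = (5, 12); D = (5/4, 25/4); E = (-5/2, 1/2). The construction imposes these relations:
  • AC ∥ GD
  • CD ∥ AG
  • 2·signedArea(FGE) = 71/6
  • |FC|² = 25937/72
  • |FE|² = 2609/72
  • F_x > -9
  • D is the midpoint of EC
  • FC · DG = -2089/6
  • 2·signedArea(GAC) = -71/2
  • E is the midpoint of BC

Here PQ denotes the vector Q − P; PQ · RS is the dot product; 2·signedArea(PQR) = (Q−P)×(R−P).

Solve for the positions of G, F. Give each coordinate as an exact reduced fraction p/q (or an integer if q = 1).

1. G_x = -51/4  [AC ∥ GD ∩ CD ∥ AG]
2. G_y = -23/4  [AC ∥ GD ∩ CD ∥ AG]
   → G = (-51/4, -23/4)
3. F_x = -97/12  [2·signedArea(FGE) = 71/6 ∩ FC · DG = -2089/6]
4. F_y = -7/4  [2·signedArea(FGE) = 71/6 ∩ FC · DG = -2089/6]
   → F = (-97/12, -7/4)

F = (-97/12, -7/4)
G = (-51/4, -23/4)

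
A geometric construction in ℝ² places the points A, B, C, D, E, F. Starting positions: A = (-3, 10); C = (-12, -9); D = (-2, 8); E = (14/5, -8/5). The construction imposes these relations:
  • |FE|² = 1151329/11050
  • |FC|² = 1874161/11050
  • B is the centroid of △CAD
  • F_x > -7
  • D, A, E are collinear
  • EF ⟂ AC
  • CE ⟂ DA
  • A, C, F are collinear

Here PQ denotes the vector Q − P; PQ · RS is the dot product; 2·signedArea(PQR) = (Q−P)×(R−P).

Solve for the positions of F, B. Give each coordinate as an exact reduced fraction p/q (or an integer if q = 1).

B = (-17/3, 3)
F = (-14199/2210, 6121/2210)

1. F_x = -14199/2210  [A, C, F are collinear ∩ EF ⟂ AC]
2. F_y = 6121/2210  [A, C, F are collinear ∩ EF ⟂ AC]
   → F = (-14199/2210, 6121/2210)
3. B_x = -17/3  [B is the centroid of △CAD]
4. B_y = 3  [B is the centroid of △CAD]
   → B = (-17/3, 3)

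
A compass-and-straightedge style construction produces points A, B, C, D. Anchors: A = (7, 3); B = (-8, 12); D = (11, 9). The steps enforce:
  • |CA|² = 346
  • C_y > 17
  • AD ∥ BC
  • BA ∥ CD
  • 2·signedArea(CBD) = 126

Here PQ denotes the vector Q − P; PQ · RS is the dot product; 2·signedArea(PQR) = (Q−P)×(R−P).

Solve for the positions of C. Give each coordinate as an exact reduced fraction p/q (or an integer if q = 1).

C = (-4, 18)

1. C_x = -4  [BA ∥ CD ∩ AD ∥ BC]
2. C_y = 18  [BA ∥ CD ∩ AD ∥ BC]
   → C = (-4, 18)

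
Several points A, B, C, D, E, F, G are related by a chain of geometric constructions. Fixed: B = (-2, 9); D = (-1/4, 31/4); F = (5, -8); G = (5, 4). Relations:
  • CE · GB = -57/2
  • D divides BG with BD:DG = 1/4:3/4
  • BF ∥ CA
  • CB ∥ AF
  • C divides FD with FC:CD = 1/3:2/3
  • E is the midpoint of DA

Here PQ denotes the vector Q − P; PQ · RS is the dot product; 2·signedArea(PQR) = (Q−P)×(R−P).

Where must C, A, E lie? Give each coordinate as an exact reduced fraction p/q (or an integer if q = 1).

1. C_x = 13/4  [C divides FD with FC:CD = 1/3:2/3]
2. C_y = -11/4  [C divides FD with FC:CD = 1/3:2/3]
   → C = (13/4, -11/4)
3. A_x = 41/4  [CB ∥ AF ∩ BF ∥ CA]
4. A_y = -79/4  [CB ∥ AF ∩ BF ∥ CA]
   → A = (41/4, -79/4)
5. E_x = 5  [E is the midpoint of DA]
6. E_y = -6  [E is the midpoint of DA]
   → E = (5, -6)

A = (41/4, -79/4)
C = (13/4, -11/4)
E = (5, -6)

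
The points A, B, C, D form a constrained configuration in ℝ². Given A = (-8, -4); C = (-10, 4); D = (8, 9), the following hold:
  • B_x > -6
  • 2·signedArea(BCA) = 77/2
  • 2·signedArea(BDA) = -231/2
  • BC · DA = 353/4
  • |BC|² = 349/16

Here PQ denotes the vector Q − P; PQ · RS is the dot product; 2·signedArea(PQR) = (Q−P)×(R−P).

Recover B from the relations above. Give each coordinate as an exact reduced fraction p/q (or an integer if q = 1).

1. B_x = -11/2  [2·signedArea(BDA) = -231/2 ∩ 2·signedArea(BCA) = 77/2]
2. B_y = 21/4  [2·signedArea(BDA) = -231/2 ∩ 2·signedArea(BCA) = 77/2]
   → B = (-11/2, 21/4)

B = (-11/2, 21/4)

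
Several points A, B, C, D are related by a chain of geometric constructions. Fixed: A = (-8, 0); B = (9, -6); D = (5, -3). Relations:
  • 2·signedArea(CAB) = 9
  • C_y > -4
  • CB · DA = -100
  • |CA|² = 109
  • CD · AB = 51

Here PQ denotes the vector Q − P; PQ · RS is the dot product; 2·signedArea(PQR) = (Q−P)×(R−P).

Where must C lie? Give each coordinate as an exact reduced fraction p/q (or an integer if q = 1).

C = (2, -3)

1. C_x = 2  [CB · DA = -100 ∩ CD · AB = 51]
2. C_y = -3  [CB · DA = -100 ∩ CD · AB = 51]
   → C = (2, -3)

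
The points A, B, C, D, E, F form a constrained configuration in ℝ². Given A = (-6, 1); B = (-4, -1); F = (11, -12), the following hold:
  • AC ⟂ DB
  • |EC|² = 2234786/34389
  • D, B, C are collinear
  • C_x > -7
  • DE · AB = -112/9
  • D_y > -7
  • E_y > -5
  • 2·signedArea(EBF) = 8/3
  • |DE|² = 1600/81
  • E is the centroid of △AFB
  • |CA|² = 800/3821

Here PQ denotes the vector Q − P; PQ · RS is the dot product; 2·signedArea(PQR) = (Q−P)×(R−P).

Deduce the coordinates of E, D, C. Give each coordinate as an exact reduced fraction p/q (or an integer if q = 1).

C = (-23946/3821, 2401/3821)
D = (35/9, -20/3)
E = (1/3, -4)

1. E_x = 1/3  [E is the centroid of △AFB]
2. E_y = -4  [E is the centroid of △AFB]
   → E = (1/3, -4)
3. D_x = 35/9  [line -2·x + 2·y + 190/9 = 0 ∩ |DE|² = 1600/81]
4. D_y = -20/3  [line -2·x + 2·y + 190/9 = 0 ∩ |DE|² = 1600/81]
   → D = (35/9, -20/3)
5. C_x = -23946/3821  [D, B, C are collinear ∩ AC ⟂ DB]
6. C_y = 2401/3821  [D, B, C are collinear ∩ AC ⟂ DB]
   → C = (-23946/3821, 2401/3821)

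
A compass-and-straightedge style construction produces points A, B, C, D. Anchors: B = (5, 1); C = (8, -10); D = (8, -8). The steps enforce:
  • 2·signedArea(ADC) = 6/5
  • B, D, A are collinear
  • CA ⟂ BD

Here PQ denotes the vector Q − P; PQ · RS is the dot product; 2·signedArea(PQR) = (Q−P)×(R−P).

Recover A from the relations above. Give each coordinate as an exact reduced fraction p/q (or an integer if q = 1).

A = (43/5, -49/5)

1. A_x = 43/5  [B, D, A are collinear ∩ CA ⟂ BD]
2. A_y = -49/5  [B, D, A are collinear ∩ CA ⟂ BD]
   → A = (43/5, -49/5)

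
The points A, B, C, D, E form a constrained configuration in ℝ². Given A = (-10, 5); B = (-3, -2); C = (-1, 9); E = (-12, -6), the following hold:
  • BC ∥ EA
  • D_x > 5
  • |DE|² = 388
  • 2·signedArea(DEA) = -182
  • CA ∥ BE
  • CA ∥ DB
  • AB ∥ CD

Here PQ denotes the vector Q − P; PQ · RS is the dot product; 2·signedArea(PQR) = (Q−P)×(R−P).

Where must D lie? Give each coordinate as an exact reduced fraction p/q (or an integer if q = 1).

1. D_x = 6  [CA ∥ DB ∩ AB ∥ CD]
2. D_y = 2  [CA ∥ DB ∩ AB ∥ CD]
   → D = (6, 2)

D = (6, 2)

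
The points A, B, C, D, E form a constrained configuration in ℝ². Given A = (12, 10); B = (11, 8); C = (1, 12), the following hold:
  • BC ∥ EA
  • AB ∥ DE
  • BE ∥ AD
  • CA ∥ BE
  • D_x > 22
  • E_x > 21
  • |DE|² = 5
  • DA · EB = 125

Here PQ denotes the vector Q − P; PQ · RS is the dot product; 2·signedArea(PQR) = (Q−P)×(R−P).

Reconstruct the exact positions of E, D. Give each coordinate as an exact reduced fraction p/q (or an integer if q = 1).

1. E_x = 22  [BC ∥ EA ∩ CA ∥ BE]
2. E_y = 6  [BC ∥ EA ∩ CA ∥ BE]
   → E = (22, 6)
3. D_x = 23  [AB ∥ DE ∩ BE ∥ AD]
4. D_y = 8  [AB ∥ DE ∩ BE ∥ AD]
   → D = (23, 8)

D = (23, 8)
E = (22, 6)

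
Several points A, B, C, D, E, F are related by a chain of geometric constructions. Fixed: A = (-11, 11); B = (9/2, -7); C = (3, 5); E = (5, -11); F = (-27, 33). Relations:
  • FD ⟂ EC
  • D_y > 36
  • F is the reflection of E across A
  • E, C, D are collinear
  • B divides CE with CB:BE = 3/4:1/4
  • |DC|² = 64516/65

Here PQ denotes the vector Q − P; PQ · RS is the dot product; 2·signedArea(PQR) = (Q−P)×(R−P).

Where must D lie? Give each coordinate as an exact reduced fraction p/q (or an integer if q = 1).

D = (-59/65, 2357/65)

1. D_x = -59/65  [E, C, D are collinear ∩ FD ⟂ EC]
2. D_y = 2357/65  [E, C, D are collinear ∩ FD ⟂ EC]
   → D = (-59/65, 2357/65)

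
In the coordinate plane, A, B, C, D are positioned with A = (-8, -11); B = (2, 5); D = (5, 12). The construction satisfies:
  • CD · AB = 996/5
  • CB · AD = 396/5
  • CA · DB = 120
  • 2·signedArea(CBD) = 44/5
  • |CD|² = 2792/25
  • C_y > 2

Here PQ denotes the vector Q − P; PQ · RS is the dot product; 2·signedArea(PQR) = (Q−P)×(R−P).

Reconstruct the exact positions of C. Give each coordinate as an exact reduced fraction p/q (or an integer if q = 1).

1. C_x = -1/5  [CA · DB = 120 ∩ CB · AD = 396/5]
2. C_y = 14/5  [CA · DB = 120 ∩ CB · AD = 396/5]
   → C = (-1/5, 14/5)

C = (-1/5, 14/5)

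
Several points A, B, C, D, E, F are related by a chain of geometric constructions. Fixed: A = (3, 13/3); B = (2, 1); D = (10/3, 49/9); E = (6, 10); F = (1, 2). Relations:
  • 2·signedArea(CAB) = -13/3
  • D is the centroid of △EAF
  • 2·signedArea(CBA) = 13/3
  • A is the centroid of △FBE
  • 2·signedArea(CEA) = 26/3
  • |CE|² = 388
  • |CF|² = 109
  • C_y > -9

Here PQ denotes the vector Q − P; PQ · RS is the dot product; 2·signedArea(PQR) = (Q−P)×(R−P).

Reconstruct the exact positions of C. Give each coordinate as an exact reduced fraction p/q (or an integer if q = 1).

1. C_x = -2  [2·signedArea(CAB) = -13/3 ∩ 2·signedArea(CEA) = 26/3]
2. C_y = -8  [2·signedArea(CAB) = -13/3 ∩ 2·signedArea(CEA) = 26/3]
   → C = (-2, -8)

C = (-2, -8)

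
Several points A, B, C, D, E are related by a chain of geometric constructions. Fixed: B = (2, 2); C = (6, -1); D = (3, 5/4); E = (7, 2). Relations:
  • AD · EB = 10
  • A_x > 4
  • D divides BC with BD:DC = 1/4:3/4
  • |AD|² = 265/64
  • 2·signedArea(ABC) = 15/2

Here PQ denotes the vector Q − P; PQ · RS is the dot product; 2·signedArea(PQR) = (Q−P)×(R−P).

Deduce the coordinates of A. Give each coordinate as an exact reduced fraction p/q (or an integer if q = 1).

1. A_x = 5  [AD · EB = 10 ∩ 2·signedArea(ABC) = 15/2]
2. A_y = 13/8  [AD · EB = 10 ∩ 2·signedArea(ABC) = 15/2]
   → A = (5, 13/8)

A = (5, 13/8)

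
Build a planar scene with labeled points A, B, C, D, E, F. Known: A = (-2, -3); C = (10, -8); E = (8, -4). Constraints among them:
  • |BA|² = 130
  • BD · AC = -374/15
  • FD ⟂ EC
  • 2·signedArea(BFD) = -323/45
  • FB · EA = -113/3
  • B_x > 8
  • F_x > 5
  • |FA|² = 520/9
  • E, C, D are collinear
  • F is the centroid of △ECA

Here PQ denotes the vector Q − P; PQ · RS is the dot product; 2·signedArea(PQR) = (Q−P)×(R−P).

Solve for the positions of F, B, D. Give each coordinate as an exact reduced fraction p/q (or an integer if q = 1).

B = (9, -6)
D = (118/15, -56/15)
F = (16/3, -5)

1. F_x = 16/3  [F is the centroid of △ECA]
2. F_y = -5  [F is the centroid of △ECA]
   → F = (16/3, -5)
3. D_x = 118/15  [E, C, D are collinear ∩ FD ⟂ EC]
4. D_y = -56/15  [E, C, D are collinear ∩ FD ⟂ EC]
   → D = (118/15, -56/15)
5. B_x = 9  [2·signedArea(BFD) = -323/45 ∩ BD · AC = -374/15]
6. B_y = -6  [2·signedArea(BFD) = -323/45 ∩ BD · AC = -374/15]
   → B = (9, -6)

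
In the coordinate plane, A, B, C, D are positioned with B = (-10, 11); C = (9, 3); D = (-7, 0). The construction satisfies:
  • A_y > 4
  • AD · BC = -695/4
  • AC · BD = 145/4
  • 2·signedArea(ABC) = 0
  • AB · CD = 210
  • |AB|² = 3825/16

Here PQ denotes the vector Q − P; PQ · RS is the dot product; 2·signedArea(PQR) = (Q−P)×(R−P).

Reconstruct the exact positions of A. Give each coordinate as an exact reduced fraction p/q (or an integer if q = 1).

A = (17/4, 5)

1. A_x = 17/4  [2·signedArea(ABC) = 0 ∩ AB · CD = 210]
2. A_y = 5  [2·signedArea(ABC) = 0 ∩ AB · CD = 210]
   → A = (17/4, 5)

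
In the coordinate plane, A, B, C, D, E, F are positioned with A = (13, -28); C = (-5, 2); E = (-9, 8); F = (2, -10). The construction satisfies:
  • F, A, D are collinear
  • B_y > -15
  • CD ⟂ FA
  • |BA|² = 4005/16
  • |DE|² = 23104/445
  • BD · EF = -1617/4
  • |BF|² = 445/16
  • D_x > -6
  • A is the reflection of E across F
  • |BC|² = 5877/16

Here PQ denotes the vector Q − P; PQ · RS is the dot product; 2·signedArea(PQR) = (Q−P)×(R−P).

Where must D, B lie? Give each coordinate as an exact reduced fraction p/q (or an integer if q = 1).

1. D_x = -2333/445  [F, A, D are collinear ∩ CD ⟂ FA]
2. D_y = 824/445  [F, A, D are collinear ∩ CD ⟂ FA]
   → D = (-2333/445, 824/445)
3. B_x = 19/4  [line -11·x + 18·y + 1253/4 = 0 ∩ |BF|² = 445/16]
4. B_y = -29/2  [line -11·x + 18·y + 1253/4 = 0 ∩ |BF|² = 445/16]
   → B = (19/4, -29/2)

B = (19/4, -29/2)
D = (-2333/445, 824/445)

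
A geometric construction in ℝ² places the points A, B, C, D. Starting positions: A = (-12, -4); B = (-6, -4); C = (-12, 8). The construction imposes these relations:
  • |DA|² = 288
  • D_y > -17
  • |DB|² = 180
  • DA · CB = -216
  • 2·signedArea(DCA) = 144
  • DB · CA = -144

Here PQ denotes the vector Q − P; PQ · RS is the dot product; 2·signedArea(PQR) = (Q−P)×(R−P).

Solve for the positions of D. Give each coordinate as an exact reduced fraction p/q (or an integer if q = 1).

1. D_x = 0  [2·signedArea(DCA) = 144 ∩ DB · CA = -144]
2. D_y = -16  [2·signedArea(DCA) = 144 ∩ DB · CA = -144]
   → D = (0, -16)

D = (0, -16)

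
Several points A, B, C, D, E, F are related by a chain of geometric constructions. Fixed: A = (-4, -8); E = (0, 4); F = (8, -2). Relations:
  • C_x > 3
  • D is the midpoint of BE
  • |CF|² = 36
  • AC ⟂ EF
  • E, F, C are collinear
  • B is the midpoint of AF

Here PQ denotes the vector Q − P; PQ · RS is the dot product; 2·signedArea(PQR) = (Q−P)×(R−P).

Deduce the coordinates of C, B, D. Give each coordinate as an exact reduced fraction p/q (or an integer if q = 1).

1. C_x = 16/5  [E, F, C are collinear ∩ AC ⟂ EF]
2. C_y = 8/5  [E, F, C are collinear ∩ AC ⟂ EF]
   → C = (16/5, 8/5)
3. B_x = 2  [B is the midpoint of AF]
4. B_y = -5  [B is the midpoint of AF]
   → B = (2, -5)
5. D_x = 1  [D is the midpoint of BE]
6. D_y = -1/2  [D is the midpoint of BE]
   → D = (1, -1/2)

B = (2, -5)
C = (16/5, 8/5)
D = (1, -1/2)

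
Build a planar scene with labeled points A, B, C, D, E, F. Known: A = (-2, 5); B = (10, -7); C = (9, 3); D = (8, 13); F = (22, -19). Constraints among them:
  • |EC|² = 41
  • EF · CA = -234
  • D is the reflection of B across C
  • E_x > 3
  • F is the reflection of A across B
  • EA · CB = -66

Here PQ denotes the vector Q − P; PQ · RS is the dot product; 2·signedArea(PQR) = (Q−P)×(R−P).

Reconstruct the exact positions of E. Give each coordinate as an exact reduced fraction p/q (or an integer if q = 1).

E = (4, -1)

1. E_x = 4  [EA · CB = -66 ∩ EF · CA = -234]
2. E_y = -1  [EA · CB = -66 ∩ EF · CA = -234]
   → E = (4, -1)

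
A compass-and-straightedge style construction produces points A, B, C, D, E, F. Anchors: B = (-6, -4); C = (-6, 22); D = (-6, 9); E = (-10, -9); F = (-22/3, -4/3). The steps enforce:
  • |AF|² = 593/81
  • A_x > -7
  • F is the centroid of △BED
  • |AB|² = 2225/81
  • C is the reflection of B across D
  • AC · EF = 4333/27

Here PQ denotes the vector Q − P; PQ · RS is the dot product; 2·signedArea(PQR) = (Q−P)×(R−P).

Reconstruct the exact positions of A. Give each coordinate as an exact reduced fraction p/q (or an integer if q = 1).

1. A_x = -58/9  [line -8/3·x + -23/3·y + -211/27 = 0 ∩ |AF|² = 593/81]
2. A_y = 11/9  [line -8/3·x + -23/3·y + -211/27 = 0 ∩ |AF|² = 593/81]
   → A = (-58/9, 11/9)

A = (-58/9, 11/9)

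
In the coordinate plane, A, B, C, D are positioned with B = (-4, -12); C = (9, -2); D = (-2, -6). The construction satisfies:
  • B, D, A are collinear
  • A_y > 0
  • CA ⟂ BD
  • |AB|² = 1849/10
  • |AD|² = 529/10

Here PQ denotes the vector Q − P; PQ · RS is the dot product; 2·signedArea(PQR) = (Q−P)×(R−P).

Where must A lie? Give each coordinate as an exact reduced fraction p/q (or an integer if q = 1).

1. A_x = 3/10  [B, D, A are collinear ∩ CA ⟂ BD]
2. A_y = 9/10  [B, D, A are collinear ∩ CA ⟂ BD]
   → A = (3/10, 9/10)

A = (3/10, 9/10)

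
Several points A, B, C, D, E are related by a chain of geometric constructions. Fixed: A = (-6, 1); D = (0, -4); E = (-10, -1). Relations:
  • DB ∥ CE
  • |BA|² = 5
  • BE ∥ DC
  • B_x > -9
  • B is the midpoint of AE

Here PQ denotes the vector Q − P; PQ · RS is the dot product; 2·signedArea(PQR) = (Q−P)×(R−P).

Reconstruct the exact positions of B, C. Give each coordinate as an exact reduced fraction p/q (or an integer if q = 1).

B = (-8, 0)
C = (-2, -5)

1. B_x = -8  [B is the midpoint of AE]
2. B_y = 0  [B is the midpoint of AE]
   → B = (-8, 0)
3. C_x = -2  [DB ∥ CE ∩ BE ∥ DC]
4. C_y = -5  [DB ∥ CE ∩ BE ∥ DC]
   → C = (-2, -5)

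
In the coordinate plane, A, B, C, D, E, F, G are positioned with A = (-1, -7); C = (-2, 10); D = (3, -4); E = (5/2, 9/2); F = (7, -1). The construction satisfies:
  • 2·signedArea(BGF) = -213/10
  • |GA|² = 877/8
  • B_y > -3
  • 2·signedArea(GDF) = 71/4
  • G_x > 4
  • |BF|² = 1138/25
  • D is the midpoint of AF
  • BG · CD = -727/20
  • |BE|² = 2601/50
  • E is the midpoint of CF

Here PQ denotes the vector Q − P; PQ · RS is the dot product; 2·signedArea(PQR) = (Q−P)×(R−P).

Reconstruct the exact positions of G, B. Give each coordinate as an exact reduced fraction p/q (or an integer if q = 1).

B = (2/5, -12/5)
G = (19/4, 7/4)

1. G_x = 19/4  [line -3·x + 4·y + 29/4 = 0 ∩ |GA|² = 877/8]
2. G_y = 7/4  [line -3·x + 4·y + 29/4 = 0 ∩ |GA|² = 877/8]
   → G = (19/4, 7/4)
3. B_x = 2/5  [BG · CD = -727/20 ∩ 2·signedArea(BGF) = -213/10]
4. B_y = -12/5  [BG · CD = -727/20 ∩ 2·signedArea(BGF) = -213/10]
   → B = (2/5, -12/5)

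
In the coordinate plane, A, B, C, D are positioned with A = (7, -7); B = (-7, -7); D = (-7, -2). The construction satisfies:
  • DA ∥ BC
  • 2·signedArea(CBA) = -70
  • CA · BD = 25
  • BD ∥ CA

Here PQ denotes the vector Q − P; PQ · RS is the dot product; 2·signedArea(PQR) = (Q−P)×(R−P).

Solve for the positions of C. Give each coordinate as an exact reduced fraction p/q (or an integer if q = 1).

C = (7, -12)

1. C_x = 7  [BD ∥ CA ∩ DA ∥ BC]
2. C_y = -12  [BD ∥ CA ∩ DA ∥ BC]
   → C = (7, -12)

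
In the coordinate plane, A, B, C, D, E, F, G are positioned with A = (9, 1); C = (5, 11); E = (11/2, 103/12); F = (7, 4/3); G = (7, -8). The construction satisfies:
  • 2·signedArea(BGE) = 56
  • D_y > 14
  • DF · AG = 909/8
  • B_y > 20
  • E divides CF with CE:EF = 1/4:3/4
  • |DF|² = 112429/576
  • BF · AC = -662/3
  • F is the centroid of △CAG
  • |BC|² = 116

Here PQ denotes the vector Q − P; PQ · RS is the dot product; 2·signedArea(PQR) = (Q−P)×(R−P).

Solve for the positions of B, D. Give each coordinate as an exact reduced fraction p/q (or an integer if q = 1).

1. B_x = 1  [2·signedArea(BGE) = 56 ∩ BF · AC = -662/3]
2. B_y = 21  [2·signedArea(BGE) = 56 ∩ BF · AC = -662/3]
   → B = (1, 21)
3. D_x = 13/4  [line 2·x + 9·y + -1117/8 = 0 ∩ |DF|² = 112429/576]
4. D_y = 355/24  [line 2·x + 9·y + -1117/8 = 0 ∩ |DF|² = 112429/576]
   → D = (13/4, 355/24)

B = (1, 21)
D = (13/4, 355/24)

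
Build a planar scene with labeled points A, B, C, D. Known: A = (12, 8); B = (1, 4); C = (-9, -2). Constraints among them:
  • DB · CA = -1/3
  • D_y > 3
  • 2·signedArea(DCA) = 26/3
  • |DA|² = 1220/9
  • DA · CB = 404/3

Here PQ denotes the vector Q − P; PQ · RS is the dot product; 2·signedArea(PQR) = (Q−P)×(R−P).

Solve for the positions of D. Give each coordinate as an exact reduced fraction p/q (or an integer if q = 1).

1. D_x = 4/3  [2·signedArea(DCA) = 26/3 ∩ DA · CB = 404/3]
2. D_y = 10/3  [2·signedArea(DCA) = 26/3 ∩ DA · CB = 404/3]
   → D = (4/3, 10/3)

D = (4/3, 10/3)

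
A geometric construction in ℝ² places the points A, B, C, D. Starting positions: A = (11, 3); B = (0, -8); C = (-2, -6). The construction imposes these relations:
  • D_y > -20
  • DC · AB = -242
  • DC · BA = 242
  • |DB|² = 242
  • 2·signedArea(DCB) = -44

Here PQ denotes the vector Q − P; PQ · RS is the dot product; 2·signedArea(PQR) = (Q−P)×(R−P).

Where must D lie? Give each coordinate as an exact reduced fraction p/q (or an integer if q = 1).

1. D_x = -11  [line 2·x + 2·y + 60 = 0 ∩ |DB|² = 242]
2. D_y = -19  [line 2·x + 2·y + 60 = 0 ∩ |DB|² = 242]
   → D = (-11, -19)

D = (-11, -19)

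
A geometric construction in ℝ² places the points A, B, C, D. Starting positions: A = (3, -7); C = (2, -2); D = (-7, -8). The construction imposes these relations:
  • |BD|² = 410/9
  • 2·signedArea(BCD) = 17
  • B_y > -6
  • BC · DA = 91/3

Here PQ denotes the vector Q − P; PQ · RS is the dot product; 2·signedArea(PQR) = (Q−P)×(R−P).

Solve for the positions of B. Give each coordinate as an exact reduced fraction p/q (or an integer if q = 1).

1. B_x = -2/3  [2·signedArea(BCD) = 17 ∩ BC · DA = 91/3]
2. B_y = -17/3  [2·signedArea(BCD) = 17 ∩ BC · DA = 91/3]
   → B = (-2/3, -17/3)

B = (-2/3, -17/3)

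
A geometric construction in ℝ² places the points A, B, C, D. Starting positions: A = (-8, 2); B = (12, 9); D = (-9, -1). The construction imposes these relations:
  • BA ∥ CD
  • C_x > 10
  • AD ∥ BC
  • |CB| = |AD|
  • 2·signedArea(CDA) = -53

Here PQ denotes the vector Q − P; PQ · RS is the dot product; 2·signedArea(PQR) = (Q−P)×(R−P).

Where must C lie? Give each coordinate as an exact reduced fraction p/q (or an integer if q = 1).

1. C_x = 11  [BA ∥ CD ∩ AD ∥ BC]
2. C_y = 6  [BA ∥ CD ∩ AD ∥ BC]
   → C = (11, 6)

C = (11, 6)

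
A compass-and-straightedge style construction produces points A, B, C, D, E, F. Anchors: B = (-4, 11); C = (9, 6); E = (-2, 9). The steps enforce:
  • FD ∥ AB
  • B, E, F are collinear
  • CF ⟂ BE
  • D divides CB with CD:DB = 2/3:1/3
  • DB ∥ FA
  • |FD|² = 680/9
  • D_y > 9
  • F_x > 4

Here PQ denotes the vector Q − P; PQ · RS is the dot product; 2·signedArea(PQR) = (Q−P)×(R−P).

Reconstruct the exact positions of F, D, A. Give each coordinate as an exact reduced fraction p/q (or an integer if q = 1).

1. F_x = 5  [B, E, F are collinear ∩ CF ⟂ BE]
2. F_y = 2  [B, E, F are collinear ∩ CF ⟂ BE]
   → F = (5, 2)
3. D_x = 1/3  [D divides CB with CD:DB = 2/3:1/3]
4. D_y = 28/3  [D divides CB with CD:DB = 2/3:1/3]
   → D = (1/3, 28/3)
5. A_x = 2/3  [FD ∥ AB ∩ DB ∥ FA]
6. A_y = 11/3  [FD ∥ AB ∩ DB ∥ FA]
   → A = (2/3, 11/3)

A = (2/3, 11/3)
D = (1/3, 28/3)
F = (5, 2)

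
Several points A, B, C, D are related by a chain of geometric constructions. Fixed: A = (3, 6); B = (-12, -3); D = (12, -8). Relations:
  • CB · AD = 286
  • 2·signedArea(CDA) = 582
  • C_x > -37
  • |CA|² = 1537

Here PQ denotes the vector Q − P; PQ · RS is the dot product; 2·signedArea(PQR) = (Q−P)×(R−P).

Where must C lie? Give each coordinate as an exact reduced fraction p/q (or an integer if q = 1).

1. C_x = -36  [CB · AD = 286 ∩ 2·signedArea(CDA) = 582]
2. C_y = 2  [CB · AD = 286 ∩ 2·signedArea(CDA) = 582]
   → C = (-36, 2)

C = (-36, 2)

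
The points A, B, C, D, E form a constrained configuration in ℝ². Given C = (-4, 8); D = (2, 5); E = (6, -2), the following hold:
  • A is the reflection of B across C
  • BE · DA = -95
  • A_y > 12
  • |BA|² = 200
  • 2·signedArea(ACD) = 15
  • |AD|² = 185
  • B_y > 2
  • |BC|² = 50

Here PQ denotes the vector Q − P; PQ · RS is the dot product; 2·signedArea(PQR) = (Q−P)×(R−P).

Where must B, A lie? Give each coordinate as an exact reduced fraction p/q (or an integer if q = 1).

A = (-9, 13)
B = (1, 3)

1. A_x = -9  [line 3·x + 6·y + -51 = 0 ∩ |AD|² = 185]
2. A_y = 13  [line 3·x + 6·y + -51 = 0 ∩ |AD|² = 185]
   → A = (-9, 13)
3. B_x = 1  [BE · DA = -95 ∩ A is the reflection of B across C]
4. B_y = 3  [BE · DA = -95 ∩ A is the reflection of B across C]
   → B = (1, 3)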